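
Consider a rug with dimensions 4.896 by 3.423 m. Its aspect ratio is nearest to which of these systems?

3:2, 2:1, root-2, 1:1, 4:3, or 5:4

4.896/3.423 ≈ 1.430. Nearest candidates are root-2 (1.414, off by 0.016) and 3:2 (1.500, off by 0.070).

root-2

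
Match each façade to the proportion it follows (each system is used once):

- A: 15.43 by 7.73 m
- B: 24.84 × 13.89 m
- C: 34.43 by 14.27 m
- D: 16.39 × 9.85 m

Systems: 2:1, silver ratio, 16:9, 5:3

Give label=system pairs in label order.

A = 15.43/7.73 ≈ 1.996 → 2:1 (2.000)
B = 24.84/13.89 ≈ 1.788 → 16:9 (1.778)
C = 34.43/14.27 ≈ 2.413 → silver ratio (2.414)
D = 16.39/9.85 ≈ 1.664 → 5:3 (1.667)

A=2:1, B=16:9, C=silver ratio, D=5:3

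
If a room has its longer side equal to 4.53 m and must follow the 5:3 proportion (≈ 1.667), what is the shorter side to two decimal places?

2.72 m

5:3 ≈ 1.66667.
Shorter side = 4.53 ÷ 1.66667 ≈ 2.7180 → 2.72 m.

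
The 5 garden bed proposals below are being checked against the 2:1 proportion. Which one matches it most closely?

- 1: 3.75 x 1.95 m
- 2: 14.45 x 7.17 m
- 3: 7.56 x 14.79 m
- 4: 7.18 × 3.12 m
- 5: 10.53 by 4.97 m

2

Ratios (long/short): 1 ≈ 1.923; 2 ≈ 2.015; 3 ≈ 1.956; 4 ≈ 2.301; 5 ≈ 2.119.
2:1 ≈ 2.000; option 2 is nearest (Δ 0.015).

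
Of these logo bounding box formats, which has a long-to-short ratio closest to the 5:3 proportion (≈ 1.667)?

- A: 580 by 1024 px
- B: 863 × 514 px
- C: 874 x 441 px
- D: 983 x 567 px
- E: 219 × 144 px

Ratios (long/short): A ≈ 1.766; B ≈ 1.679; C ≈ 1.982; D ≈ 1.734; E ≈ 1.521.
5:3 ≈ 1.667; option B is nearest (Δ 0.012).

B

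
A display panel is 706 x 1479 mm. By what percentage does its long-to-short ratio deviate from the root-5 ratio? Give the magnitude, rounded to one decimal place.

6.3%

Ratio = 1479 / 706 ≈ 2.0949.
Ideal root-5 ≈ 2.2361. |2.0949 − 2.2361| / 2.2361 ≈ 6.31% → 6.3%.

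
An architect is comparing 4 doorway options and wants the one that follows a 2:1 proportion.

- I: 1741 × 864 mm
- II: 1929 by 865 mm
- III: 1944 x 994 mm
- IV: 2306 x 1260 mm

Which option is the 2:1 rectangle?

Ratios (long/short): I ≈ 2.015; II ≈ 2.230; III ≈ 1.956; IV ≈ 1.830.
2:1 ≈ 2.000; option I is nearest (Δ 0.015).

I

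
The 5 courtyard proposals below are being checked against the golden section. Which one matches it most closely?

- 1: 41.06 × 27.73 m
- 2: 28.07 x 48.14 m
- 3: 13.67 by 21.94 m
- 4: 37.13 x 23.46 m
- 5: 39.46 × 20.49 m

3

Target golden ratio ≈ 1.618.
1: 1.481 (Δ0.137)  2: 1.715 (Δ0.097)  3: 1.605 (Δ0.013)  4: 1.583 (Δ0.035)  5: 1.926 (Δ0.308)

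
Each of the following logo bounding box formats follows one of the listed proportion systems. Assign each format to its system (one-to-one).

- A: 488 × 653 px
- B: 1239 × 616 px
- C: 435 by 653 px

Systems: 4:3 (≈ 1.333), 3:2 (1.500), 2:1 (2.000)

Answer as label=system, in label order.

A=4:3, B=2:1, C=3:2

Ratios: A ≈ 1.338; B ≈ 2.011; C ≈ 1.501.
Targets: 4:3 ≈ 1.333; 3:2 ≈ 1.500; 2:1 ≈ 2.000.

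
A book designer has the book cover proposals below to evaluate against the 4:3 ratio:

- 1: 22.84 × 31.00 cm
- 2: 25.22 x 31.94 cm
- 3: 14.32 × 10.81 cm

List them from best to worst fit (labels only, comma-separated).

Ratios: 1 = 31.00 / 22.84 ≈ 1.357; 2 = 31.94 / 25.22 ≈ 1.266; 3 = 14.32 / 10.81 ≈ 1.325.
|Δ from 1.333|: 1 0.024; 2 0.067; 3 0.008.

3, 1, 2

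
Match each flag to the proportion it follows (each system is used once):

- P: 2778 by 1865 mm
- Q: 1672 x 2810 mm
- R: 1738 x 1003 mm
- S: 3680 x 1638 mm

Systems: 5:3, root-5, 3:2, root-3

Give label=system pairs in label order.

P=3:2, Q=5:3, R=root-3, S=root-5

P = 2778/1865 ≈ 1.490 → 3:2 (1.500)
Q = 2810/1672 ≈ 1.681 → 5:3 (1.667)
R = 1738/1003 ≈ 1.733 → root-3 (1.732)
S = 3680/1638 ≈ 2.247 → root-5 (2.236)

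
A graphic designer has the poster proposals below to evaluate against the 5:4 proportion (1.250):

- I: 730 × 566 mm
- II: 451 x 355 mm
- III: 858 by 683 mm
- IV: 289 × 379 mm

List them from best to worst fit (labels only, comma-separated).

I: 730/566 ≈ 1.290 → |1.290 − 1.250| = 0.040
II: 451/355 ≈ 1.270 → |1.270 − 1.250| = 0.020
III: 858/683 ≈ 1.256 → |1.256 − 1.250| = 0.006
IV: 379/289 ≈ 1.311 → |1.311 − 1.250| = 0.061

III, II, I, IV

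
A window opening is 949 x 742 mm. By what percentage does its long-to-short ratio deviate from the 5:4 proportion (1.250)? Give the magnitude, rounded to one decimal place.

Ratio = 949 / 742 ≈ 1.2790.
Ideal 5:4 = 1.2500. |1.2790 − 1.2500| / 1.2500 ≈ 2.32% → 2.3%.

2.3%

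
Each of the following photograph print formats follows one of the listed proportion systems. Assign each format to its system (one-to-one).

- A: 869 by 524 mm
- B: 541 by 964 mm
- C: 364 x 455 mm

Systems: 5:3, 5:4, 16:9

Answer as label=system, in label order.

Ratios: A ≈ 1.658; B ≈ 1.782; C ≈ 1.250.
Targets: 5:3 ≈ 1.667; 5:4 ≈ 1.250; 16:9 ≈ 1.778.

A=5:3, B=16:9, C=5:4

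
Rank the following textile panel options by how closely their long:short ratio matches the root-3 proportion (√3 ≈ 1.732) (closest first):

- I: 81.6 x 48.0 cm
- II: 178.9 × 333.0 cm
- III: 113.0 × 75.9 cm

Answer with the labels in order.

I, II, III

I: 81.6/48.0 ≈ 1.700 → |1.700 − 1.732| = 0.032
II: 333.0/178.9 ≈ 1.861 → |1.861 − 1.732| = 0.129
III: 113.0/75.9 ≈ 1.489 → |1.489 − 1.732| = 0.243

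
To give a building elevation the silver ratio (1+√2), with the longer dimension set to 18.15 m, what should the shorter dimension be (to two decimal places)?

silver ratio ≈ 2.41421.
Shorter side = 18.15 ÷ 2.41421 ≈ 7.5180 → 7.52 m.

7.52 m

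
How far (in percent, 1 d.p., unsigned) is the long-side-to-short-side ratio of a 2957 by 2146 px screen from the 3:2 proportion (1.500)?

8.1%

Ratio = 2957 / 2146 ≈ 1.3779.
Ideal 3:2 = 1.5000. |1.3779 − 1.5000| / 1.5000 ≈ 8.14% → 8.1%.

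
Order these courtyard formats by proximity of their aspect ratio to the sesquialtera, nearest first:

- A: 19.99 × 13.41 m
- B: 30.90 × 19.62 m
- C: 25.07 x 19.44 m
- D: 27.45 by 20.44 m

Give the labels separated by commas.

A: 19.99/13.41 ≈ 1.491 → |1.491 − 1.500| = 0.009
B: 30.90/19.62 ≈ 1.575 → |1.575 − 1.500| = 0.075
C: 25.07/19.44 ≈ 1.290 → |1.290 − 1.500| = 0.210
D: 27.45/20.44 ≈ 1.343 → |1.343 − 1.500| = 0.157

A, B, D, C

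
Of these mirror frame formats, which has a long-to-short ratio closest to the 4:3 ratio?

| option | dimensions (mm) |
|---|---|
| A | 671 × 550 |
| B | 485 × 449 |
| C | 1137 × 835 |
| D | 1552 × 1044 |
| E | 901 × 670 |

E

Ratios (long/short): A ≈ 1.220; B ≈ 1.080; C ≈ 1.362; D ≈ 1.487; E ≈ 1.345.
4:3 ≈ 1.333; option E is nearest (Δ 0.012).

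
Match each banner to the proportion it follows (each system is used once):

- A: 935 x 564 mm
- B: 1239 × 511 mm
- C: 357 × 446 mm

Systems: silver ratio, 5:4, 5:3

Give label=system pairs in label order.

Ratios: A ≈ 1.658; B ≈ 2.425; C ≈ 1.249.
Targets: silver ratio ≈ 2.414; 5:4 ≈ 1.250; 5:3 ≈ 1.667.

A=5:3, B=silver ratio, C=5:4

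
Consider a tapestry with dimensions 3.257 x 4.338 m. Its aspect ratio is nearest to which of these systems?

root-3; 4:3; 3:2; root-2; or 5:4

4.338/3.257 ≈ 1.332. Nearest candidates are 4:3 (1.333, off by 0.001) and 5:4 (1.250, off by 0.082).

4:3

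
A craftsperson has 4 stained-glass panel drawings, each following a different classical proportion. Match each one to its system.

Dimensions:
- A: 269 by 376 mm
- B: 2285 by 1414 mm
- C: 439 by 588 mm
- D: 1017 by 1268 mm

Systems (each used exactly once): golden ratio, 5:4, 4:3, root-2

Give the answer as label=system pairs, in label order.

A=root-2, B=golden ratio, C=4:3, D=5:4

Ratios: A ≈ 1.398; B ≈ 1.616; C ≈ 1.339; D ≈ 1.247.
Targets: golden ratio ≈ 1.618; 5:4 ≈ 1.250; 4:3 ≈ 1.333; root-2 ≈ 1.414.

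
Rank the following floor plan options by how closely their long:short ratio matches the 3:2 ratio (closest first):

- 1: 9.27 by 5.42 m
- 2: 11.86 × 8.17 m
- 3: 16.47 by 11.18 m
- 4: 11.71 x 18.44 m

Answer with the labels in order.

3, 2, 4, 1

Ratios: 1 = 9.27 / 5.42 ≈ 1.710; 2 = 11.86 / 8.17 ≈ 1.452; 3 = 16.47 / 11.18 ≈ 1.473; 4 = 18.44 / 11.71 ≈ 1.575.
|Δ from 1.500|: 1 0.210; 2 0.048; 3 0.027; 4 0.075.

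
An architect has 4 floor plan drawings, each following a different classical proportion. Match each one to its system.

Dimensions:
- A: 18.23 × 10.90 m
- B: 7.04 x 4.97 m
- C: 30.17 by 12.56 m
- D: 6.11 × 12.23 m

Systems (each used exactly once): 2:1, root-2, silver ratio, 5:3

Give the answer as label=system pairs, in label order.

Ratios: A ≈ 1.672; B ≈ 1.416; C ≈ 2.402; D ≈ 2.002.
Targets: 2:1 ≈ 2.000; root-2 ≈ 1.414; silver ratio ≈ 2.414; 5:3 ≈ 1.667.

A=5:3, B=root-2, C=silver ratio, D=2:1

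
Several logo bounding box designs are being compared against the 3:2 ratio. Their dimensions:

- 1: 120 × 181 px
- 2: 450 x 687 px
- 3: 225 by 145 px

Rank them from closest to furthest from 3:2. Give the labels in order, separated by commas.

1, 2, 3

1: 181/120 ≈ 1.508 → |1.508 − 1.500| = 0.008
2: 687/450 ≈ 1.527 → |1.527 − 1.500| = 0.027
3: 225/145 ≈ 1.552 → |1.552 − 1.500| = 0.052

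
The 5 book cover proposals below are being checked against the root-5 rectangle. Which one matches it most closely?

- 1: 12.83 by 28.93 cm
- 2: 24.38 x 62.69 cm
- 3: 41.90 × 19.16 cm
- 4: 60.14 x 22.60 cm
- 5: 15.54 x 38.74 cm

Ratios (long/short): 1 ≈ 2.255; 2 ≈ 2.571; 3 ≈ 2.187; 4 ≈ 2.661; 5 ≈ 2.493.
root-5 ≈ 2.236; option 1 is nearest (Δ 0.019).

1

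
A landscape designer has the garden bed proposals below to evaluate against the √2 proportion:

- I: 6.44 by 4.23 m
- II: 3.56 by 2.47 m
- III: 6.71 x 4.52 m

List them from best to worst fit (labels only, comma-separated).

Ratios: I = 6.44 / 4.23 ≈ 1.522; II = 3.56 / 2.47 ≈ 1.441; III = 6.71 / 4.52 ≈ 1.485.
|Δ from 1.414|: I 0.108; II 0.027; III 0.071.

II, III, I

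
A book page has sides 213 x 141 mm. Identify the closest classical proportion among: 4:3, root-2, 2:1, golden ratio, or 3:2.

213/141 ≈ 1.511. Nearest candidates are 3:2 (1.500, off by 0.011) and root-2 (1.414, off by 0.097).

3:2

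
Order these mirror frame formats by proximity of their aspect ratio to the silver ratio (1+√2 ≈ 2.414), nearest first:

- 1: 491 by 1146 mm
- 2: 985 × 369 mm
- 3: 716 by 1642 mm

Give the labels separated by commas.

1: 1146/491 ≈ 2.334 → |2.334 − 2.414| = 0.080
2: 985/369 ≈ 2.669 → |2.669 − 2.414| = 0.255
3: 1642/716 ≈ 2.293 → |2.293 − 2.414| = 0.121

1, 3, 2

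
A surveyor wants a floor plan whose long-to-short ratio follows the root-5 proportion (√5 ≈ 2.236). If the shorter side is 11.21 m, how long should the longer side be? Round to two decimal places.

25.07 m

root-5 ≈ 2.23607.
Longer side = 11.21 × 2.23607 ≈ 25.0663 → 25.07 m.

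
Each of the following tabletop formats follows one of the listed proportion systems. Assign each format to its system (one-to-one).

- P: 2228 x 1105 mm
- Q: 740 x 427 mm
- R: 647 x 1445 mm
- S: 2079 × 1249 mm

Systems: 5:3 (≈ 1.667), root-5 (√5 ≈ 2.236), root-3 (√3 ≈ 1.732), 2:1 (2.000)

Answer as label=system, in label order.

Ratios: P ≈ 2.016; Q ≈ 1.733; R ≈ 2.233; S ≈ 1.665.
Targets: 5:3 ≈ 1.667; root-5 ≈ 2.236; root-3 ≈ 1.732; 2:1 ≈ 2.000.

P=2:1, Q=root-3, R=root-5, S=5:3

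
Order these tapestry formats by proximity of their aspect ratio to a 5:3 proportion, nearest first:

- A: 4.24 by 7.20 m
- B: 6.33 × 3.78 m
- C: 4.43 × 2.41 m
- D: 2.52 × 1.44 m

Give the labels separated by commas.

Ratios: A = 7.20 / 4.24 ≈ 1.698; B = 6.33 / 3.78 ≈ 1.675; C = 4.43 / 2.41 ≈ 1.838; D = 2.52 / 1.44 ≈ 1.750.
|Δ from 1.667|: A 0.031; B 0.008; C 0.171; D 0.083.

B, A, D, C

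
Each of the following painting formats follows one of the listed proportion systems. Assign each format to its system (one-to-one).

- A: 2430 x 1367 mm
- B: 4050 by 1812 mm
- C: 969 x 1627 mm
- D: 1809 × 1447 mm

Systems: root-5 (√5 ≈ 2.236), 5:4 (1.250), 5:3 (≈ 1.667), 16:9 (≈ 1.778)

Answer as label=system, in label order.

A=16:9, B=root-5, C=5:3, D=5:4

A = 2430/1367 ≈ 1.778 → 16:9 (1.778)
B = 4050/1812 ≈ 2.235 → root-5 (2.236)
C = 1627/969 ≈ 1.679 → 5:3 (1.667)
D = 1809/1447 ≈ 1.250 → 5:4 (1.250)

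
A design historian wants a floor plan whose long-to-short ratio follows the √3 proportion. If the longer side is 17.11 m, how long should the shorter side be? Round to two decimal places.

root-3 ≈ 1.73205.
Shorter side = 17.11 ÷ 1.73205 ≈ 9.8785 → 9.88 m.

9.88 m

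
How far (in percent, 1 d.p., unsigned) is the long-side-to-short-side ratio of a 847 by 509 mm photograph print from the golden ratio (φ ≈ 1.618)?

2.8%

Ratio = 847 / 509 ≈ 1.6640.
Ideal golden ratio ≈ 1.6180. |1.6640 − 1.6180| / 1.6180 ≈ 2.84% → 2.8%.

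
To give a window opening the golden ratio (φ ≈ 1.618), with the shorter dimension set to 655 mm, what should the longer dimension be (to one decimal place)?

golden ratio ≈ 1.61803.
Longer side = 655 × 1.61803 ≈ 1059.810 → 1059.8 mm.

1059.8 mm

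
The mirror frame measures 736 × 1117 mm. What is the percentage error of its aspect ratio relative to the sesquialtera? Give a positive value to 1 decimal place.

1.2%

Ratio = 1117 / 736 ≈ 1.5177.
Ideal 3:2 = 1.5000. |1.5177 − 1.5000| / 1.5000 ≈ 1.18% → 1.2%.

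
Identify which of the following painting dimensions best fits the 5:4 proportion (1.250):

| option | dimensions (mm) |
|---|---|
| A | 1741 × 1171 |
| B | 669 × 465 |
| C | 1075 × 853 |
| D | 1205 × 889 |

Ratios (long/short): A ≈ 1.487; B ≈ 1.439; C ≈ 1.260; D ≈ 1.355.
5:4 ≈ 1.250; option C is nearest (Δ 0.010).

C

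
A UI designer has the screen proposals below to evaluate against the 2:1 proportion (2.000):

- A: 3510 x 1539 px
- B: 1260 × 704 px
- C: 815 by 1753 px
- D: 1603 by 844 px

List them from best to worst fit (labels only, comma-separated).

A: 3510/1539 ≈ 2.281 → |2.281 − 2.000| = 0.281
B: 1260/704 ≈ 1.790 → |1.790 − 2.000| = 0.210
C: 1753/815 ≈ 2.151 → |2.151 − 2.000| = 0.151
D: 1603/844 ≈ 1.899 → |1.899 − 2.000| = 0.101

D, C, B, A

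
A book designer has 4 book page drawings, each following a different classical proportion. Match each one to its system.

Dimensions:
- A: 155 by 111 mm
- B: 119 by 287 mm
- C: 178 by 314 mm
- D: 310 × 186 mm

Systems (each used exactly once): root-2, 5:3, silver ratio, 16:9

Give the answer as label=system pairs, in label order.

A=root-2, B=silver ratio, C=16:9, D=5:3

A = 155/111 ≈ 1.396 → root-2 (1.414)
B = 287/119 ≈ 2.412 → silver ratio (2.414)
C = 314/178 ≈ 1.764 → 16:9 (1.778)
D = 310/186 ≈ 1.667 → 5:3 (1.667)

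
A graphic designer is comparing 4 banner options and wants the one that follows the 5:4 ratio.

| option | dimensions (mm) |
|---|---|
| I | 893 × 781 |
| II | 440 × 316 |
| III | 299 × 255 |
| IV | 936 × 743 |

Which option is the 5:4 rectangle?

Ratios (long/short): I ≈ 1.143; II ≈ 1.392; III ≈ 1.173; IV ≈ 1.260.
5:4 ≈ 1.250; option IV is nearest (Δ 0.010).

IV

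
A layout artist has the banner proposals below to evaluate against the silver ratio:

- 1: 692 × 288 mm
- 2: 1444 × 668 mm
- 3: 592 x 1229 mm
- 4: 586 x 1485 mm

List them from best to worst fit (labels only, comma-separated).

1, 4, 2, 3

Ratios: 1 = 692 / 288 ≈ 2.403; 2 = 1444 / 668 ≈ 2.162; 3 = 1229 / 592 ≈ 2.076; 4 = 1485 / 586 ≈ 2.534.
|Δ from 2.414|: 1 0.011; 2 0.252; 3 0.338; 4 0.120.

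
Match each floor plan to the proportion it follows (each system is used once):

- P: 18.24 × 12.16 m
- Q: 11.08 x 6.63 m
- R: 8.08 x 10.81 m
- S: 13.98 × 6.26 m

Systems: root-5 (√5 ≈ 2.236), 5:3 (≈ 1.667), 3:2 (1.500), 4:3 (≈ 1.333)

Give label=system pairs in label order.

P = 18.24/12.16 ≈ 1.500 → 3:2 (1.500)
Q = 11.08/6.63 ≈ 1.671 → 5:3 (1.667)
R = 10.81/8.08 ≈ 1.338 → 4:3 (1.333)
S = 13.98/6.26 ≈ 2.233 → root-5 (2.236)

P=3:2, Q=5:3, R=4:3, S=root-5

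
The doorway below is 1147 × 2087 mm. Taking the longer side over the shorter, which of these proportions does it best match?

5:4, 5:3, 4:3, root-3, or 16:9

Ratio = 2087 / 1147 ≈ 1.820.
Distances: 5:4 1.250 (Δ 0.570); 5:3 1.667 (Δ 0.153); 4:3 1.333 (Δ 0.487); root-3 1.732 (Δ 0.088); 16:9 1.778 (Δ 0.042).

16:9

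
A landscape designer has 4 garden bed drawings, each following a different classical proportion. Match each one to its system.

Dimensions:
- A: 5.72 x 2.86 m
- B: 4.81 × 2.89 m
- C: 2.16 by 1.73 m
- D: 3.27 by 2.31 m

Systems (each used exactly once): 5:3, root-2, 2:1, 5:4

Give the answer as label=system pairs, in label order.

A = 5.72/2.86 ≈ 2.000 → 2:1 (2.000)
B = 4.81/2.89 ≈ 1.664 → 5:3 (1.667)
C = 2.16/1.73 ≈ 1.249 → 5:4 (1.250)
D = 3.27/2.31 ≈ 1.416 → root-2 (1.414)

A=2:1, B=5:3, C=5:4, D=root-2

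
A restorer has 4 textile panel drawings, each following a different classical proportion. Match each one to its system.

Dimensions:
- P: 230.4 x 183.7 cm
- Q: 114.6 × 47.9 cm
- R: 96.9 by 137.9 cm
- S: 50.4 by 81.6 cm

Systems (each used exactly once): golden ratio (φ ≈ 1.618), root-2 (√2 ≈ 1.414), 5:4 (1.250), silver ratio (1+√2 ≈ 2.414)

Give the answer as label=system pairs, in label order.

P=5:4, Q=silver ratio, R=root-2, S=golden ratio

P = 230.4/183.7 ≈ 1.254 → 5:4 (1.250)
Q = 114.6/47.9 ≈ 2.392 → silver ratio (2.414)
R = 137.9/96.9 ≈ 1.423 → root-2 (1.414)
S = 81.6/50.4 ≈ 1.619 → golden ratio (1.618)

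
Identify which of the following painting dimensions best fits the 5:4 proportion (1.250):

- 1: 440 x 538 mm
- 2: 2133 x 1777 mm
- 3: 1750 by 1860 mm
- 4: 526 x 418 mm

4

Ratios (long/short): 1 ≈ 1.223; 2 ≈ 1.200; 3 ≈ 1.063; 4 ≈ 1.258.
5:4 ≈ 1.250; option 4 is nearest (Δ 0.008).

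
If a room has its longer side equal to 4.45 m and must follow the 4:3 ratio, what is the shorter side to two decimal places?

4:3 ≈ 1.33333.
Shorter side = 4.45 ÷ 1.33333 ≈ 3.3375 → 3.34 m.

3.34 m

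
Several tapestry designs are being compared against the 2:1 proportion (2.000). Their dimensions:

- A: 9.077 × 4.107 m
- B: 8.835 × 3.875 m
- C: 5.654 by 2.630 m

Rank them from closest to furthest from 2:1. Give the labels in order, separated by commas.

Ratios: A = 9.077 / 4.107 ≈ 2.210; B = 8.835 / 3.875 ≈ 2.280; C = 5.654 / 2.630 ≈ 2.150.
|Δ from 2.000|: A 0.210; B 0.280; C 0.150.

C, A, B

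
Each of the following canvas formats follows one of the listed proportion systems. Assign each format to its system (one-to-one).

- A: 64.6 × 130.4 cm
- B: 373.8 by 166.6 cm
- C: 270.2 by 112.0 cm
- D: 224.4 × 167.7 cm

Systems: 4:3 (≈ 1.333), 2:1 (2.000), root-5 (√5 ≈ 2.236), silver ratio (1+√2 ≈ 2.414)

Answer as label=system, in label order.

A = 130.4/64.6 ≈ 2.019 → 2:1 (2.000)
B = 373.8/166.6 ≈ 2.244 → root-5 (2.236)
C = 270.2/112.0 ≈ 2.413 → silver ratio (2.414)
D = 224.4/167.7 ≈ 1.338 → 4:3 (1.333)

A=2:1, B=root-5, C=silver ratio, D=4:3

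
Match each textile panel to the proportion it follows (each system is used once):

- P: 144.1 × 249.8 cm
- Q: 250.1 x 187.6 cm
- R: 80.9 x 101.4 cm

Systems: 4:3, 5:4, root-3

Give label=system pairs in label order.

P = 249.8/144.1 ≈ 1.734 → root-3 (1.732)
Q = 250.1/187.6 ≈ 1.333 → 4:3 (1.333)
R = 101.4/80.9 ≈ 1.253 → 5:4 (1.250)

P=root-3, Q=4:3, R=5:4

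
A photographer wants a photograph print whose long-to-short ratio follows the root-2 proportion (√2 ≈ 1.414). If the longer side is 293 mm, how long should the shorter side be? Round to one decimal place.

207.2 mm

root-2 ≈ 1.41421.
Shorter side = 293 ÷ 1.41421 ≈ 207.183 → 207.2 mm.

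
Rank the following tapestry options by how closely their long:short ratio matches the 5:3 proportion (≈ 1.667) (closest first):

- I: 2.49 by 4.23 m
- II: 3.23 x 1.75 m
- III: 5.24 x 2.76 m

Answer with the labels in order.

I, II, III

Ratios: I = 4.23 / 2.49 ≈ 1.699; II = 3.23 / 1.75 ≈ 1.846; III = 5.24 / 2.76 ≈ 1.899.
|Δ from 1.667|: I 0.032; II 0.179; III 0.232.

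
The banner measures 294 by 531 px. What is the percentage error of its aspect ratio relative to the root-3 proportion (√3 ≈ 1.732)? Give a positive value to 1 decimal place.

Ratio = 531 / 294 ≈ 1.8061.
Ideal root-3 ≈ 1.7321. |1.8061 − 1.7321| / 1.7321 ≈ 4.27% → 4.3%.

4.3%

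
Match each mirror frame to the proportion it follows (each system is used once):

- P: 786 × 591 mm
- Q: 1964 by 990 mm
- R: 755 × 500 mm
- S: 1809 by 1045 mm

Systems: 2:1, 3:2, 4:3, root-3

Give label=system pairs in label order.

P=4:3, Q=2:1, R=3:2, S=root-3

Ratios: P ≈ 1.330; Q ≈ 1.984; R ≈ 1.510; S ≈ 1.731.
Targets: 2:1 ≈ 2.000; 3:2 ≈ 1.500; 4:3 ≈ 1.333; root-3 ≈ 1.732.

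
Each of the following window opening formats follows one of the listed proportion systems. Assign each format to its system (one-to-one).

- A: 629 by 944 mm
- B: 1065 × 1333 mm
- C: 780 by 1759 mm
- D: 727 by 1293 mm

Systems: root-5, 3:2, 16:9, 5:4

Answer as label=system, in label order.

A=3:2, B=5:4, C=root-5, D=16:9

A = 944/629 ≈ 1.501 → 3:2 (1.500)
B = 1333/1065 ≈ 1.252 → 5:4 (1.250)
C = 1759/780 ≈ 2.255 → root-5 (2.236)
D = 1293/727 ≈ 1.779 → 16:9 (1.778)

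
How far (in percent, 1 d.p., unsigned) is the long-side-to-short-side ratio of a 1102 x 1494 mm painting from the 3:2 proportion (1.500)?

9.6%

Ratio = 1494 / 1102 ≈ 1.3557.
Ideal 3:2 = 1.5000. |1.3557 − 1.5000| / 1.5000 ≈ 9.62% → 9.6%.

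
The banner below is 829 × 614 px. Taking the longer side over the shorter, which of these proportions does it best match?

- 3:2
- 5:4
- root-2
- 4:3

4:3

Ratio = 829 / 614 ≈ 1.350.
Distances: 3:2 1.500 (Δ 0.150); 5:4 1.250 (Δ 0.100); root-2 1.414 (Δ 0.064); 4:3 1.333 (Δ 0.017).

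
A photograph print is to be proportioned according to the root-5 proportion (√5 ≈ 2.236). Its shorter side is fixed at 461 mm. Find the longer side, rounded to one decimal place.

root-5 ≈ 2.23607.
Longer side = 461 × 2.23607 ≈ 1030.828 → 1030.8 mm.

1030.8 mm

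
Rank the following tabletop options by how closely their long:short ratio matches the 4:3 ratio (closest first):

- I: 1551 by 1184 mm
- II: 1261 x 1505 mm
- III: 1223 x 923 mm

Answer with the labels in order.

III, I, II

I: 1551/1184 ≈ 1.310 → |1.310 − 1.333| = 0.023
II: 1505/1261 ≈ 1.193 → |1.193 − 1.333| = 0.140
III: 1223/923 ≈ 1.325 → |1.325 − 1.333| = 0.008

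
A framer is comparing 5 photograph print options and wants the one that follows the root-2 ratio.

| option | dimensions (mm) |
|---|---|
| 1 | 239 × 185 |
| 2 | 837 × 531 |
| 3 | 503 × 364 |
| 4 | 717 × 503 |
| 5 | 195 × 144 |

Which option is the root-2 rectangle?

Ratios (long/short): 1 ≈ 1.292; 2 ≈ 1.576; 3 ≈ 1.382; 4 ≈ 1.425; 5 ≈ 1.354.
root-2 ≈ 1.414; option 4 is nearest (Δ 0.011).

4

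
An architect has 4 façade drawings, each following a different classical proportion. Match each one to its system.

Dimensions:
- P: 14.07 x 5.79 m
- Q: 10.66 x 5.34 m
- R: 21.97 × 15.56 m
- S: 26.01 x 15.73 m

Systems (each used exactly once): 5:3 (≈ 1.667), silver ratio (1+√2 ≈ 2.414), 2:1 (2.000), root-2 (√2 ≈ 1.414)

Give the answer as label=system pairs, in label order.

P=silver ratio, Q=2:1, R=root-2, S=5:3

P = 14.07/5.79 ≈ 2.430 → silver ratio (2.414)
Q = 10.66/5.34 ≈ 1.996 → 2:1 (2.000)
R = 21.97/15.56 ≈ 1.412 → root-2 (1.414)
S = 26.01/15.73 ≈ 1.654 → 5:3 (1.667)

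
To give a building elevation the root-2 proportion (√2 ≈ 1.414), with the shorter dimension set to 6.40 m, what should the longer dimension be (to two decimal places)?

9.05 m

root-2 ≈ 1.41421.
Longer side = 6.40 × 1.41421 ≈ 9.0509 → 9.05 m.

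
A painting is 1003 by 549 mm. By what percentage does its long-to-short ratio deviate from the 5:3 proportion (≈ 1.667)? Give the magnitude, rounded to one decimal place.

Ratio = 1003 / 549 ≈ 1.8270.
Ideal 5:3 ≈ 1.6667. |1.8270 − 1.6667| / 1.6667 ≈ 9.62% → 9.6%.

9.6%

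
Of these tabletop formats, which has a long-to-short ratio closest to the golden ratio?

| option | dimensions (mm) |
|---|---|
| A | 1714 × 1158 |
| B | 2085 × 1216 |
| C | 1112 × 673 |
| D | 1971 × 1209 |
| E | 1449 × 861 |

D

Target golden ratio ≈ 1.618.
A: 1.480 (Δ0.138)  B: 1.715 (Δ0.097)  C: 1.652 (Δ0.034)  D: 1.630 (Δ0.012)  E: 1.683 (Δ0.065)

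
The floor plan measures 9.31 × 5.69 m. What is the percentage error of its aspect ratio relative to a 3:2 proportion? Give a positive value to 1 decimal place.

9.1%

Ratio = 9.31 / 5.69 ≈ 1.6362.
Ideal 3:2 = 1.5000. |1.6362 − 1.5000| / 1.5000 ≈ 9.08% → 9.1%.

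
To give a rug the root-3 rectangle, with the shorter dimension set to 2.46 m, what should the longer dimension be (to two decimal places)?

4.26 m

root-3 ≈ 1.73205.
Longer side = 2.46 × 1.73205 ≈ 4.2608 → 4.26 m.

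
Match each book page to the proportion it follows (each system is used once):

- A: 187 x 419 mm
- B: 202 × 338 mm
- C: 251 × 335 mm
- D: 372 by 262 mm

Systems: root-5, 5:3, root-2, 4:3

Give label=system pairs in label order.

Ratios: A ≈ 2.241; B ≈ 1.673; C ≈ 1.335; D ≈ 1.420.
Targets: root-5 ≈ 2.236; 5:3 ≈ 1.667; root-2 ≈ 1.414; 4:3 ≈ 1.333.

A=root-5, B=5:3, C=4:3, D=root-2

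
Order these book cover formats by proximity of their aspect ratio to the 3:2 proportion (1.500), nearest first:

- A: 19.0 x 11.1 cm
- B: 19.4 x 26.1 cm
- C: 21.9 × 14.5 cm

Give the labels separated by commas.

C, B, A

Ratios: A = 19.0 / 11.1 ≈ 1.712; B = 26.1 / 19.4 ≈ 1.345; C = 21.9 / 14.5 ≈ 1.510.
|Δ from 1.500|: A 0.212; B 0.155; C 0.010.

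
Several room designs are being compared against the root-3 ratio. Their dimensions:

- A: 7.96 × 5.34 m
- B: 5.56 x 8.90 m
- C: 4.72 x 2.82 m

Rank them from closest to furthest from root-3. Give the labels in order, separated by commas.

C, B, A

A: 7.96/5.34 ≈ 1.491 → |1.491 − 1.732| = 0.241
B: 8.90/5.56 ≈ 1.601 → |1.601 − 1.732| = 0.131
C: 4.72/2.82 ≈ 1.674 → |1.674 − 1.732| = 0.058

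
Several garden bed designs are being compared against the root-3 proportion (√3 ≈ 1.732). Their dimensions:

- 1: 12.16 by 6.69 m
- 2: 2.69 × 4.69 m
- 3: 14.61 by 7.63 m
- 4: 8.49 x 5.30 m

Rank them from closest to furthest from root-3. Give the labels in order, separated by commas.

1: 12.16/6.69 ≈ 1.818 → |1.818 − 1.732| = 0.086
2: 4.69/2.69 ≈ 1.743 → |1.743 − 1.732| = 0.011
3: 14.61/7.63 ≈ 1.915 → |1.915 − 1.732| = 0.183
4: 8.49/5.30 ≈ 1.602 → |1.602 − 1.732| = 0.130

2, 1, 4, 3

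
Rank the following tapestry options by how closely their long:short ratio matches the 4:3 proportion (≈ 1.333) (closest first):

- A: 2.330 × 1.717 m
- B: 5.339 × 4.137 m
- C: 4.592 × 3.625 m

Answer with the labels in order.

A: 2.330/1.717 ≈ 1.357 → |1.357 − 1.333| = 0.024
B: 5.339/4.137 ≈ 1.291 → |1.291 − 1.333| = 0.042
C: 4.592/3.625 ≈ 1.267 → |1.267 − 1.333| = 0.066

A, B, C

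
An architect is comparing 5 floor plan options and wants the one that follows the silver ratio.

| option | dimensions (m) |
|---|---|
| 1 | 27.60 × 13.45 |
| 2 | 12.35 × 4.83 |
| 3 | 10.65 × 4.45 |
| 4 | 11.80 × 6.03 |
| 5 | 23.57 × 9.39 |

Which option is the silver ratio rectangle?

Target silver ratio ≈ 2.414.
1: 2.052 (Δ0.362)  2: 2.557 (Δ0.143)  3: 2.393 (Δ0.021)  4: 1.957 (Δ0.457)  5: 2.510 (Δ0.096)

3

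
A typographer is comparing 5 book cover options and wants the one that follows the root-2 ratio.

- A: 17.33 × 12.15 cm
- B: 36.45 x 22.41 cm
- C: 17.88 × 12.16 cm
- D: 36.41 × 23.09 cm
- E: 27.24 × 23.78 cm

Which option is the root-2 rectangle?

A

Ratios (long/short): A ≈ 1.426; B ≈ 1.627; C ≈ 1.470; D ≈ 1.577; E ≈ 1.146.
root-2 ≈ 1.414; option A is nearest (Δ 0.012).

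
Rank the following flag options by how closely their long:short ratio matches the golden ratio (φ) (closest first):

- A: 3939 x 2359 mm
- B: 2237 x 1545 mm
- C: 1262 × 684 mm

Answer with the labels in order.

A, B, C

Ratios: A = 3939 / 2359 ≈ 1.670; B = 2237 / 1545 ≈ 1.448; C = 1262 / 684 ≈ 1.845.
|Δ from 1.618|: A 0.052; B 0.170; C 0.227.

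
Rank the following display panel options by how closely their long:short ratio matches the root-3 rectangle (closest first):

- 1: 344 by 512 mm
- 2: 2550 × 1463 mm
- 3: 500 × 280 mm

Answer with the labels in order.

Ratios: 1 = 512 / 344 ≈ 1.488; 2 = 2550 / 1463 ≈ 1.743; 3 = 500 / 280 ≈ 1.786.
|Δ from 1.732|: 1 0.244; 2 0.011; 3 0.054.

2, 3, 1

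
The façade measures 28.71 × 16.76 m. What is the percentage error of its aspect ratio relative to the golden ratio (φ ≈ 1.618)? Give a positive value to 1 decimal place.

Ratio = 28.71 / 16.76 ≈ 1.7130.
Ideal golden ratio ≈ 1.6180. |1.7130 − 1.6180| / 1.6180 ≈ 5.87% → 5.9%.

5.9%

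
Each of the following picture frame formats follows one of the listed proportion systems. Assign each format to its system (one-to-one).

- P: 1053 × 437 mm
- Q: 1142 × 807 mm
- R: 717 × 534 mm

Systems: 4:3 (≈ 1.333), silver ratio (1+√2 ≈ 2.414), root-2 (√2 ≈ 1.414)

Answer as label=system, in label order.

P=silver ratio, Q=root-2, R=4:3

P = 1053/437 ≈ 2.410 → silver ratio (2.414)
Q = 1142/807 ≈ 1.415 → root-2 (1.414)
R = 717/534 ≈ 1.343 → 4:3 (1.333)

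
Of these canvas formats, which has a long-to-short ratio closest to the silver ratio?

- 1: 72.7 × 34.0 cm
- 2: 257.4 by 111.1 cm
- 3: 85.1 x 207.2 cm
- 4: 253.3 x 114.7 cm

Target silver ratio ≈ 2.414.
1: 2.138 (Δ0.276)  2: 2.317 (Δ0.097)  3: 2.435 (Δ0.021)  4: 2.208 (Δ0.206)

3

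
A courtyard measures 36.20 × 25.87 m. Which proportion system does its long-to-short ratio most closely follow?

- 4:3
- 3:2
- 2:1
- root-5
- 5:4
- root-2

36.20/25.87 ≈ 1.399. Nearest candidates are root-2 (1.414, off by 0.015) and 4:3 (1.333, off by 0.066).

root-2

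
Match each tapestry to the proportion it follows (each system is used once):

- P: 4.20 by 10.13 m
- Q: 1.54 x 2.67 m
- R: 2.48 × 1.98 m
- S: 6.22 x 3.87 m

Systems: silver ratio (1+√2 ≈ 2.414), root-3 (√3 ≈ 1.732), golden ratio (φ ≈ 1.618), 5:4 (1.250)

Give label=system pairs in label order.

P=silver ratio, Q=root-3, R=5:4, S=golden ratio

P = 10.13/4.20 ≈ 2.412 → silver ratio (2.414)
Q = 2.67/1.54 ≈ 1.734 → root-3 (1.732)
R = 2.48/1.98 ≈ 1.253 → 5:4 (1.250)
S = 6.22/3.87 ≈ 1.607 → golden ratio (1.618)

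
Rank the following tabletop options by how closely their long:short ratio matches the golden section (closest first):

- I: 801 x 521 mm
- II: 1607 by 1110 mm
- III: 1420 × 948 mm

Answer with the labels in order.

Ratios: I = 801 / 521 ≈ 1.537; II = 1607 / 1110 ≈ 1.448; III = 1420 / 948 ≈ 1.498.
|Δ from 1.618|: I 0.081; II 0.170; III 0.120.

I, III, II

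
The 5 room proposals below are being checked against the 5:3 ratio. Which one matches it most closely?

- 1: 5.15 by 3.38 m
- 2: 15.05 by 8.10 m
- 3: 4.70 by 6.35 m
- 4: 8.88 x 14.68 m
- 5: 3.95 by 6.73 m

4

Target 5:3 ≈ 1.667.
1: 1.524 (Δ0.143)  2: 1.858 (Δ0.191)  3: 1.351 (Δ0.316)  4: 1.653 (Δ0.014)  5: 1.704 (Δ0.037)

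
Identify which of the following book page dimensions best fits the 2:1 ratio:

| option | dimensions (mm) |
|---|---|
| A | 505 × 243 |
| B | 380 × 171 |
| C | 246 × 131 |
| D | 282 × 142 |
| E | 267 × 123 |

D

Ratios (long/short): A ≈ 2.078; B ≈ 2.222; C ≈ 1.878; D ≈ 1.986; E ≈ 2.171.
2:1 ≈ 2.000; option D is nearest (Δ 0.014).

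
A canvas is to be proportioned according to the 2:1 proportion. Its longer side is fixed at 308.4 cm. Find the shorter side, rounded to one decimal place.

154.2 cm

2:1 = 2.00000.
Shorter side = 308.4 ÷ 2.00000 ≈ 154.200 → 154.2 cm.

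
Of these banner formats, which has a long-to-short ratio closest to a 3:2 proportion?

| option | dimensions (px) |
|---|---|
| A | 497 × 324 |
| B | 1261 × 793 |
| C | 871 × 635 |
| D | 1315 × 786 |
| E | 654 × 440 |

Ratios (long/short): A ≈ 1.534; B ≈ 1.590; C ≈ 1.372; D ≈ 1.673; E ≈ 1.486.
3:2 ≈ 1.500; option E is nearest (Δ 0.014).

E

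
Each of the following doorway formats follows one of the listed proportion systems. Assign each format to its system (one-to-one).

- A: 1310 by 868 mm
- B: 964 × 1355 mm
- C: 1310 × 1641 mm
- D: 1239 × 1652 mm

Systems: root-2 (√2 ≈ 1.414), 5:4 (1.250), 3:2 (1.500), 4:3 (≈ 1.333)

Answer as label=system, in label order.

A = 1310/868 ≈ 1.509 → 3:2 (1.500)
B = 1355/964 ≈ 1.406 → root-2 (1.414)
C = 1641/1310 ≈ 1.253 → 5:4 (1.250)
D = 1652/1239 ≈ 1.333 → 4:3 (1.333)

A=3:2, B=root-2, C=5:4, D=4:3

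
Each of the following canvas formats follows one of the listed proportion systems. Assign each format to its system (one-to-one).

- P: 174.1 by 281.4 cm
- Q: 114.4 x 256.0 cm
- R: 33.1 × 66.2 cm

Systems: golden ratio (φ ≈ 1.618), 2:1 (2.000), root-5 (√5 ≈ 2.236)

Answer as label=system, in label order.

P = 281.4/174.1 ≈ 1.616 → golden ratio (1.618)
Q = 256.0/114.4 ≈ 2.238 → root-5 (2.236)
R = 66.2/33.1 ≈ 2.000 → 2:1 (2.000)

P=golden ratio, Q=root-5, R=2:1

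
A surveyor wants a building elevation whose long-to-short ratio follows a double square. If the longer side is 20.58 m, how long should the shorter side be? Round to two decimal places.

10.29 m

2:1 = 2.00000.
Shorter side = 20.58 ÷ 2.00000 ≈ 10.2900 → 10.29 m.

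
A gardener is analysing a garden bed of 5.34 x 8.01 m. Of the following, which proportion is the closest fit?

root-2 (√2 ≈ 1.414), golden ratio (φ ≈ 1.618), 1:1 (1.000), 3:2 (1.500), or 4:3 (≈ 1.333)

8.01/5.34 ≈ 1.500. Nearest candidates are 3:2 (1.500, off by 0.000) and root-2 (1.414, off by 0.086).

3:2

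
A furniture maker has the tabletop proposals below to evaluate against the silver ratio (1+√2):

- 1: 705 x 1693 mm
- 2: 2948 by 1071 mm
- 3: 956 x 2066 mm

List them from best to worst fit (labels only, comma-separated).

1: 1693/705 ≈ 2.401 → |2.401 − 2.414| = 0.013
2: 2948/1071 ≈ 2.753 → |2.753 − 2.414| = 0.339
3: 2066/956 ≈ 2.161 → |2.161 − 2.414| = 0.253

1, 3, 2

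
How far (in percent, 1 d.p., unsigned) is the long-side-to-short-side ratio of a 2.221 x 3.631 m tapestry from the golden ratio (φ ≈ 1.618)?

Ratio = 3.631 / 2.221 ≈ 1.6348.
Ideal golden ratio ≈ 1.6180. |1.6348 − 1.6180| / 1.6180 ≈ 1.04% → 1.0%.

1.0%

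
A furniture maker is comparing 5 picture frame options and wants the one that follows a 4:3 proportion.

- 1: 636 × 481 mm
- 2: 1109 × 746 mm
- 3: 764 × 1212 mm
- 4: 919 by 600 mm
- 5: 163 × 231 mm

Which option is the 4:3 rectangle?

1

Ratios (long/short): 1 ≈ 1.322; 2 ≈ 1.487; 3 ≈ 1.586; 4 ≈ 1.532; 5 ≈ 1.417.
4:3 ≈ 1.333; option 1 is nearest (Δ 0.011).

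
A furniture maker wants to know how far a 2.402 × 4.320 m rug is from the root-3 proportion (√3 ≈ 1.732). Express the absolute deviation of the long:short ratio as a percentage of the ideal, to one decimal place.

3.8%

Ratio = 4.320 / 2.402 ≈ 1.7985.
Ideal root-3 ≈ 1.7321. |1.7985 − 1.7321| / 1.7321 ≈ 3.83% → 3.8%.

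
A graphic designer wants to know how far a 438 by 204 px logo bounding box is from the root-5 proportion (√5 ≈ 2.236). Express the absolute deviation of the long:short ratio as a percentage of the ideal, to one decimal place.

4.0%

Ratio = 438 / 204 ≈ 2.1471.
Ideal root-5 ≈ 2.2361. |2.1471 − 2.2361| / 2.2361 ≈ 3.98% → 4.0%.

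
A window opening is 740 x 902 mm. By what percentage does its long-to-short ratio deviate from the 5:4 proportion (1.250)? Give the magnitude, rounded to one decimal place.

2.5%

Ratio = 902 / 740 ≈ 1.2189.
Ideal 5:4 = 1.2500. |1.2189 − 1.2500| / 1.2500 ≈ 2.49% → 2.5%.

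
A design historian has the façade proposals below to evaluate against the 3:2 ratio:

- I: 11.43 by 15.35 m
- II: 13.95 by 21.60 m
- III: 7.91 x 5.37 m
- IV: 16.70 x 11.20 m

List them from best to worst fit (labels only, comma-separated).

Ratios: I = 15.35 / 11.43 ≈ 1.343; II = 21.60 / 13.95 ≈ 1.548; III = 7.91 / 5.37 ≈ 1.473; IV = 16.70 / 11.20 ≈ 1.491.
|Δ from 1.500|: I 0.157; II 0.048; III 0.027; IV 0.009.

IV, III, II, I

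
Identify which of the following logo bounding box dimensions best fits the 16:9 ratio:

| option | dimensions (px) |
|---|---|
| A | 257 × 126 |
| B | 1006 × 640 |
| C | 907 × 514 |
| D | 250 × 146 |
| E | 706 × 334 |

Ratios (long/short): A ≈ 2.040; B ≈ 1.572; C ≈ 1.765; D ≈ 1.712; E ≈ 2.114.
16:9 ≈ 1.778; option C is nearest (Δ 0.013).

C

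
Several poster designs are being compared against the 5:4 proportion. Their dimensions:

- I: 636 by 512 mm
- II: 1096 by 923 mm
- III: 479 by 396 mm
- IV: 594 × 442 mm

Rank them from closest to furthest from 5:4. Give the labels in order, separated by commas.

I: 636/512 ≈ 1.242 → |1.242 − 1.250| = 0.008
II: 1096/923 ≈ 1.187 → |1.187 − 1.250| = 0.063
III: 479/396 ≈ 1.210 → |1.210 − 1.250| = 0.040
IV: 594/442 ≈ 1.344 → |1.344 − 1.250| = 0.094

I, III, II, IV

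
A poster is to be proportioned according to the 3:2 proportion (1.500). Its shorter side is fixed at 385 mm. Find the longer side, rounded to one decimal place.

577.5 mm

3:2 = 1.50000.
Longer side = 385 × 1.50000 ≈ 577.500 → 577.5 mm.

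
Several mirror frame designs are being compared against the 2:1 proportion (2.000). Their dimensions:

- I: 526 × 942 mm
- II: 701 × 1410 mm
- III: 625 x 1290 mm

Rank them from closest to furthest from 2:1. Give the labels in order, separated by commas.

I: 942/526 ≈ 1.791 → |1.791 − 2.000| = 0.209
II: 1410/701 ≈ 2.011 → |2.011 − 2.000| = 0.011
III: 1290/625 ≈ 2.064 → |2.064 − 2.000| = 0.064

II, III, I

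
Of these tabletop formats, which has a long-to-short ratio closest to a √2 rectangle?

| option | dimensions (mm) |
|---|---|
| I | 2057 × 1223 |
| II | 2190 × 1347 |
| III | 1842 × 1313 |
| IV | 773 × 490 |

III

Ratios (long/short): I ≈ 1.682; II ≈ 1.626; III ≈ 1.403; IV ≈ 1.578.
root-2 ≈ 1.414; option III is nearest (Δ 0.011).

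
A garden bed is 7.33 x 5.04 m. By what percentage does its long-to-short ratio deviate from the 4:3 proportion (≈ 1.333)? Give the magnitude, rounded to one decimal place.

Ratio = 7.33 / 5.04 ≈ 1.4544.
Ideal 4:3 ≈ 1.3333. |1.4544 − 1.3333| / 1.3333 ≈ 9.08% → 9.1%.

9.1%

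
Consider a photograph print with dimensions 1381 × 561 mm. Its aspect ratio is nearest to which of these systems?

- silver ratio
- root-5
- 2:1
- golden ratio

silver ratio

1381/561 ≈ 2.462. Nearest candidates are silver ratio (2.414, off by 0.048) and root-5 (2.236, off by 0.226).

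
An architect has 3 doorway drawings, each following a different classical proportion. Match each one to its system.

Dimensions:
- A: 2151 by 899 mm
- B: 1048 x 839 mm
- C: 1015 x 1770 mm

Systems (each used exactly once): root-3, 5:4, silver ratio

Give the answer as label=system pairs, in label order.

A = 2151/899 ≈ 2.393 → silver ratio (2.414)
B = 1048/839 ≈ 1.249 → 5:4 (1.250)
C = 1770/1015 ≈ 1.744 → root-3 (1.732)

A=silver ratio, B=5:4, C=root-3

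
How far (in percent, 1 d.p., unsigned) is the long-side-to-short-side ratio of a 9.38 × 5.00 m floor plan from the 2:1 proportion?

Ratio = 9.38 / 5.00 ≈ 1.8760.
Ideal 2:1 = 2.0000. |1.8760 − 2.0000| / 2.0000 ≈ 6.20% → 6.2%.

6.2%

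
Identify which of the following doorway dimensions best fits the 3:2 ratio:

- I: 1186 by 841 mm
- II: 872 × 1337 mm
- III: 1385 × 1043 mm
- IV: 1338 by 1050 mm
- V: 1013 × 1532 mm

V

Target 3:2 ≈ 1.500.
I: 1.410 (Δ0.090)  II: 1.533 (Δ0.033)  III: 1.328 (Δ0.172)  IV: 1.274 (Δ0.226)  V: 1.512 (Δ0.012)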